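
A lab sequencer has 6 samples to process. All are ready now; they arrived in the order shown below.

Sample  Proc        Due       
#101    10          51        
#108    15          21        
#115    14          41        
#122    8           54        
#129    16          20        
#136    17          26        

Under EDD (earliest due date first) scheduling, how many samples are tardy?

5

EDD (increasing due date): #129 #108 #136 #115 #101 #122.
#129: 0→16, due 20, tardiness 0
#108: 16→31, due 21, tardiness 10
#136: 31→48, due 26, tardiness 22
#115: 48→62, due 41, tardiness 21
#101: 62→72, due 51, tardiness 21
#122: 72→80, due 54, tardiness 26
Late samples: 5.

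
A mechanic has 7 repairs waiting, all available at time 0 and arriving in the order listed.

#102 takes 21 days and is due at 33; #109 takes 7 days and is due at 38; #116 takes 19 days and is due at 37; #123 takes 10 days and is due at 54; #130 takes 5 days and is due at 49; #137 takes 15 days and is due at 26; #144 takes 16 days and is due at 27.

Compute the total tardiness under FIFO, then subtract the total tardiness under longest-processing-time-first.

FIFO (arrival order): #102 #109 #116 #123 #130 #137 #144.
#102: 0→21, due 33, tardiness 0
#109: 21→28, due 38, tardiness 0
#116: 28→47, due 37, tardiness 10
#123: 47→57, due 54, tardiness 3
#130: 57→62, due 49, tardiness 13
#137: 62→77, due 26, tardiness 51
#144: 77→93, due 27, tardiness 66
Sum = 0+0+10+3+13+51+66 = 143.
LPT (decreasing processing time): #102 #116 #144 #137 #123 #109 #130.
#102: 0→21, due 33, tardiness 0
#116: 21→40, due 37, tardiness 3
#144: 40→56, due 27, tardiness 29
#137: 56→71, due 26, tardiness 45
#123: 71→81, due 54, tardiness 27
#109: 81→88, due 38, tardiness 50
#130: 88→93, due 49, tardiness 44
Sum = 0+3+29+45+27+50+44 = 198.
Difference = 143 − 198 = -55.

-55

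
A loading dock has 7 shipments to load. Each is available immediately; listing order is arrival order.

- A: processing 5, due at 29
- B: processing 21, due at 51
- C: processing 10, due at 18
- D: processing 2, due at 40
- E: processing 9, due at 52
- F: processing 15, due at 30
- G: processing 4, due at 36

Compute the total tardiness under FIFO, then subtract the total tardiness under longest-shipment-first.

FIFO (arrival order): A B C D E F G.
A: 0→5, due 29, tardiness 0
B: 5→26, due 51, tardiness 0
C: 26→36, due 18, tardiness 18
D: 36→38, due 40, tardiness 0
E: 38→47, due 52, tardiness 0
F: 47→62, due 30, tardiness 32
G: 62→66, due 36, tardiness 30
Sum = 0+0+18+0+0+32+30 = 80.
LPT (decreasing processing time): B F C E A G D.
B: 0→21, due 51, tardiness 0
F: 21→36, due 30, tardiness 6
C: 36→46, due 18, tardiness 28
E: 46→55, due 52, tardiness 3
A: 55→60, due 29, tardiness 31
G: 60→64, due 36, tardiness 28
D: 64→66, due 40, tardiness 26
Sum = 0+6+28+3+31+28+26 = 122.
Difference = 80 − 122 = -42.

-42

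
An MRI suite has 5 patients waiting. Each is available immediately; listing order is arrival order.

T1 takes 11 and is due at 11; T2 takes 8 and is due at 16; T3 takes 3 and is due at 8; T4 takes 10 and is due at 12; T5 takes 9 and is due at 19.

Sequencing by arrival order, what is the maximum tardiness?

22

FIFO (arrival order): T1 T2 T3 T4 T5.
T1: 0→11, due 11, tardiness 0
T2: 11→19, due 16, tardiness 3
T3: 19→22, due 8, tardiness 14
T4: 22→32, due 12, tardiness 20
T5: 32→41, due 19, tardiness 22
Maximum = 22.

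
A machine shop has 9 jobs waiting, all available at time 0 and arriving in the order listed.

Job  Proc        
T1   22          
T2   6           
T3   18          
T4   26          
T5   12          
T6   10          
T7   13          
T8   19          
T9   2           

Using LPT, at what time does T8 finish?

LPT (decreasing processing time): T4 T1 T8 T3 T7 T5 T6 T2 T9.
T4: 0→26
T1: 26→48
T8: 48→67

67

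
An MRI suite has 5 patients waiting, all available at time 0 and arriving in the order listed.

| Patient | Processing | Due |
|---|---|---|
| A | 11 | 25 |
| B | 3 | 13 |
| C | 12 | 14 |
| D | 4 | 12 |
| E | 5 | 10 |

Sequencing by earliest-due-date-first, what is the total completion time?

85

EDD (increasing due date): E D B C A.
E: 0→5
D: 5→9
B: 9→12
C: 12→24
A: 24→35
Sum = 5+9+12+24+35 = 85.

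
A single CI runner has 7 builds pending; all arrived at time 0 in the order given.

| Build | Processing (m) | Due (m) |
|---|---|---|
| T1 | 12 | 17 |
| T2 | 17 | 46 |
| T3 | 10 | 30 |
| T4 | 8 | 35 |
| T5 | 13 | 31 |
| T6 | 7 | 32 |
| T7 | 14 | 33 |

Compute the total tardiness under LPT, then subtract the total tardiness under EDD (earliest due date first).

LPT (decreasing processing time): T2 T7 T5 T1 T3 T4 T6.
T2: 0→17, due 46, tardiness 0
T7: 17→31, due 33, tardiness 0
T5: 31→44, due 31, tardiness 13
T1: 44→56, due 17, tardiness 39
T3: 56→66, due 30, tardiness 36
T4: 66→74, due 35, tardiness 39
T6: 74→81, due 32, tardiness 49
Sum = 0+0+13+39+36+39+49 = 176.
EDD (increasing due date): T1 T3 T5 T6 T7 T4 T2.
T1: 0→12, due 17, tardiness 0
T3: 12→22, due 30, tardiness 0
T5: 22→35, due 31, tardiness 4
T6: 35→42, due 32, tardiness 10
T7: 42→56, due 33, tardiness 23
T4: 56→64, due 35, tardiness 29
T2: 64→81, due 46, tardiness 35
Sum = 0+0+4+10+23+29+35 = 101.
Difference = 176 − 101 = 75.

75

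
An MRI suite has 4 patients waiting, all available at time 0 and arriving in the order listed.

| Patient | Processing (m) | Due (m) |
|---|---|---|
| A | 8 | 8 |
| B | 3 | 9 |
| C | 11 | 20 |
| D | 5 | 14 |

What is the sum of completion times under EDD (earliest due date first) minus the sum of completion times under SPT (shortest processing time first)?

8

EDD (increasing due date): A B D C.
A: 0→8
B: 8→11
D: 11→16
C: 16→27
Sum = 8+11+16+27 = 62.
SPT (increasing processing time): B D A C.
B: 0→3
D: 3→8
A: 8→16
C: 16→27
Sum = 3+8+16+27 = 54.
Difference = 62 − 54 = 8.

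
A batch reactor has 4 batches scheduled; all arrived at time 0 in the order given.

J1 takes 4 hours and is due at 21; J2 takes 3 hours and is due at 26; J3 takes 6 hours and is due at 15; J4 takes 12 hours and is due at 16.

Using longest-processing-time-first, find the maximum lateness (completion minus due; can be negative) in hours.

LPT (decreasing processing time): J4 J3 J1 J2.
J4: 0→12, due 16, lateness -4
J3: 12→18, due 15, lateness 3
J1: 18→22, due 21, lateness 1
J2: 22→25, due 26, lateness -1
Maximum = 3.

3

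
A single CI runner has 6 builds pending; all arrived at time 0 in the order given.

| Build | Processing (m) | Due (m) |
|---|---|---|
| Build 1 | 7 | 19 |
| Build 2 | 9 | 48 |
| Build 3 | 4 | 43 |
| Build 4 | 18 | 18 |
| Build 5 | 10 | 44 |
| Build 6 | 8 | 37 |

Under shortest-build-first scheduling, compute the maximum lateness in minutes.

SPT (increasing processing time): Build 3 Build 1 Build 6 Build 2 Build 5 Build 4.
Build 3: 0→4, due 43, lateness -39
Build 1: 4→11, due 19, lateness -8
Build 6: 11→19, due 37, lateness -18
Build 2: 19→28, due 48, lateness -20
Build 5: 28→38, due 44, lateness -6
Build 4: 38→56, due 18, lateness 38
Maximum = 38.

38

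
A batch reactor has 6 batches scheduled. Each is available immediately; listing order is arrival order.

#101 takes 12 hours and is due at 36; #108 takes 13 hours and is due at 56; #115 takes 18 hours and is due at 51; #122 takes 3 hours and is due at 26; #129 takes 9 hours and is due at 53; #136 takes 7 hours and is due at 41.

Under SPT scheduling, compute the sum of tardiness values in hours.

SPT (increasing processing time): #122 #136 #129 #101 #108 #115.
#122: 0→3, due 26, tardiness 0
#136: 3→10, due 41, tardiness 0
#129: 10→19, due 53, tardiness 0
#101: 19→31, due 36, tardiness 0
#108: 31→44, due 56, tardiness 0
#115: 44→62, due 51, tardiness 11
Sum = 0+0+0+0+0+11 = 11.

11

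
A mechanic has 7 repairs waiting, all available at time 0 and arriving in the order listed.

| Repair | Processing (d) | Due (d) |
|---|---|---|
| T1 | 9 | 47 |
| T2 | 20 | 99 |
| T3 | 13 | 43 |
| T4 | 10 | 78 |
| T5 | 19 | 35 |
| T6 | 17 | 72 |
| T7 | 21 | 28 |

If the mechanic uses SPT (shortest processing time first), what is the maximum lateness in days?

81

SPT (increasing processing time): T1 T4 T3 T6 T5 T2 T7.
T1: 0→9, due 47, lateness -38
T4: 9→19, due 78, lateness -59
T3: 19→32, due 43, lateness -11
T6: 32→49, due 72, lateness -23
T5: 49→68, due 35, lateness 33
T2: 68→88, due 99, lateness -11
T7: 88→109, due 28, lateness 81
Maximum = 81.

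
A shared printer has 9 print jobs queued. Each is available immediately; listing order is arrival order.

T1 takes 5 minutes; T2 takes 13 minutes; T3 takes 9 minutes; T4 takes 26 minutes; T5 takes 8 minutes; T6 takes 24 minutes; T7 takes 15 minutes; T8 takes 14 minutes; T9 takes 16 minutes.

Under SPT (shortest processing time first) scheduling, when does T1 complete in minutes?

5

SPT (increasing processing time): T1 T5 T3 T2 T8 T7 T9 T6 T4.
T1: 0→5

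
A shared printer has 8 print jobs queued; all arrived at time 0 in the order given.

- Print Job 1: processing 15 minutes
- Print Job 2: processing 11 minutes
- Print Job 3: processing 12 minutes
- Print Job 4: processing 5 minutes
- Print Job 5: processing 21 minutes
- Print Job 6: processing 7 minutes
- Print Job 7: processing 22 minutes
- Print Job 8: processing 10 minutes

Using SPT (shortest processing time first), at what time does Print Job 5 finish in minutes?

81

SPT (increasing processing time): Print Job 4 Print Job 6 Print Job 8 Print Job 2 Print Job 3 Print Job 1 Print Job 5 Print Job 7.
Print Job 4: 0→5
Print Job 6: 5→12
Print Job 8: 12→22
Print Job 2: 22→33
Print Job 3: 33→45
Print Job 1: 45→60
Print Job 5: 60→81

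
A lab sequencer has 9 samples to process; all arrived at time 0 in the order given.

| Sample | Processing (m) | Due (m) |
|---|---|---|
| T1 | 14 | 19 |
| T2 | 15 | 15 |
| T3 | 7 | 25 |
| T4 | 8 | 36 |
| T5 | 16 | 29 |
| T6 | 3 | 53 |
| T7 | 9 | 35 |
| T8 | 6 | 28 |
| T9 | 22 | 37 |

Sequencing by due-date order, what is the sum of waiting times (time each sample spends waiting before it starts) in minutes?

EDD (increasing due date): T2 T1 T3 T8 T5 T7 T4 T9 T6.
T2: waits 0, runs 0→15
T1: waits 15, runs 15→29
T3: waits 29, runs 29→36
T8: waits 36, runs 36→42
T5: waits 42, runs 42→58
T7: waits 58, runs 58→67
T4: waits 67, runs 67→75
T9: waits 75, runs 75→97
T6: waits 97, runs 97→100
Sum = 0+15+29+36+42+58+67+75+97 = 419.

419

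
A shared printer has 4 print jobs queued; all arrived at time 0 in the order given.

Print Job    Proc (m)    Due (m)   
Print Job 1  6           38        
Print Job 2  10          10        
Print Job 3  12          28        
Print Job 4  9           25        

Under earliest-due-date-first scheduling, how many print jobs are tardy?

EDD (increasing due date): Print Job 2 Print Job 4 Print Job 3 Print Job 1.
Print Job 2: 0→10, due 10, tardiness 0
Print Job 4: 10→19, due 25, tardiness 0
Print Job 3: 19→31, due 28, tardiness 3
Print Job 1: 31→37, due 38, tardiness 0
Late print jobs: 1.

1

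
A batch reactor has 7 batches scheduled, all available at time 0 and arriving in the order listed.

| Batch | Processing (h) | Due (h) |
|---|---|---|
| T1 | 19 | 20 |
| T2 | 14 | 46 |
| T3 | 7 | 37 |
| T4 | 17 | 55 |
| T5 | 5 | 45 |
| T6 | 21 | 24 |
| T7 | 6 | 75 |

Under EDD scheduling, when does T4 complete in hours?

EDD (increasing due date): T1 T6 T3 T5 T2 T4 T7.
T1: 0→19
T6: 19→40
T3: 40→47
T5: 47→52
T2: 52→66
T4: 66→83

83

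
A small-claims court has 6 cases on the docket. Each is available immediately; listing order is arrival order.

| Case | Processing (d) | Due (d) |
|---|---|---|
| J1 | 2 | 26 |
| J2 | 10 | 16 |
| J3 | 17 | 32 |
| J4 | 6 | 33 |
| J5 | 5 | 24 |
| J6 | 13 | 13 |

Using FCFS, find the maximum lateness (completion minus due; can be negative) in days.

40

FIFO (arrival order): J1 J2 J3 J4 J5 J6.
J1: 0→2, due 26, lateness -24
J2: 2→12, due 16, lateness -4
J3: 12→29, due 32, lateness -3
J4: 29→35, due 33, lateness 2
J5: 35→40, due 24, lateness 16
J6: 40→53, due 13, lateness 40
Maximum = 40.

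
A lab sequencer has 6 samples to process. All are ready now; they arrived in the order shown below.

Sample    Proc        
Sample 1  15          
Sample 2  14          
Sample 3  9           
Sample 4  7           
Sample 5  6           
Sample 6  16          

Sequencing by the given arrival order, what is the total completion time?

FIFO (arrival order): Sample 1 Sample 2 Sample 3 Sample 4 Sample 5 Sample 6.
Sample 1: 0→15
Sample 2: 15→29
Sample 3: 29→38
Sample 4: 38→45
Sample 5: 45→51
Sample 6: 51→67
Sum = 15+29+38+45+51+67 = 245.

245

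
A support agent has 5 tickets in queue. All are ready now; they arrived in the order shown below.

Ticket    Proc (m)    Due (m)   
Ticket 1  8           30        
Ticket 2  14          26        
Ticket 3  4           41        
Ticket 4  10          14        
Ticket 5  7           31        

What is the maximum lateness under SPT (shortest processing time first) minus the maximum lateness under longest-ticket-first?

7

SPT (increasing processing time): Ticket 3 Ticket 5 Ticket 1 Ticket 4 Ticket 2.
Ticket 3: 0→4, due 41, lateness -37
Ticket 5: 4→11, due 31, lateness -20
Ticket 1: 11→19, due 30, lateness -11
Ticket 4: 19→29, due 14, lateness 15
Ticket 2: 29→43, due 26, lateness 17
Maximum = 17.
LPT (decreasing processing time): Ticket 2 Ticket 4 Ticket 1 Ticket 5 Ticket 3.
Ticket 2: 0→14, due 26, lateness -12
Ticket 4: 14→24, due 14, lateness 10
Ticket 1: 24→32, due 30, lateness 2
Ticket 5: 32→39, due 31, lateness 8
Ticket 3: 39→43, due 41, lateness 2
Maximum = 10.
Difference = 17 − 10 = 7.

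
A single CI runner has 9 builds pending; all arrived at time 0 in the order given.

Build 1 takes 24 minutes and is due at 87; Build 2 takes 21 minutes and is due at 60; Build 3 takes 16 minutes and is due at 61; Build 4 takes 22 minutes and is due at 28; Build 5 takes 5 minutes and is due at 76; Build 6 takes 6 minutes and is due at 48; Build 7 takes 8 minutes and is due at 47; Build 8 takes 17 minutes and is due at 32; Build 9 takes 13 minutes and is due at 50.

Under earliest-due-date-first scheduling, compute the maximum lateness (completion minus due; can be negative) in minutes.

45

EDD (increasing due date): Build 4 Build 8 Build 7 Build 6 Build 9 Build 2 Build 3 Build 5 Build 1.
Build 4: 0→22, due 28, lateness -6
Build 8: 22→39, due 32, lateness 7
Build 7: 39→47, due 47, lateness 0
Build 6: 47→53, due 48, lateness 5
Build 9: 53→66, due 50, lateness 16
Build 2: 66→87, due 60, lateness 27
Build 3: 87→103, due 61, lateness 42
Build 5: 103→108, due 76, lateness 32
Build 1: 108→132, due 87, lateness 45
Maximum = 45.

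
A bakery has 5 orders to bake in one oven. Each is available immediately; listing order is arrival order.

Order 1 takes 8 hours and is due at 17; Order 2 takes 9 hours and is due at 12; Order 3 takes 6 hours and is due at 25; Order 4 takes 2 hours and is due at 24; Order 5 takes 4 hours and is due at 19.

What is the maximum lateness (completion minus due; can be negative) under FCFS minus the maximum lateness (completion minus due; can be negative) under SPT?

FIFO (arrival order): Order 1 Order 2 Order 3 Order 4 Order 5.
Order 1: 0→8, due 17, lateness -9
Order 2: 8→17, due 12, lateness 5
Order 3: 17→23, due 25, lateness -2
Order 4: 23→25, due 24, lateness 1
Order 5: 25→29, due 19, lateness 10
Maximum = 10.
SPT (increasing processing time): Order 4 Order 5 Order 3 Order 1 Order 2.
Order 4: 0→2, due 24, lateness -22
Order 5: 2→6, due 19, lateness -13
Order 3: 6→12, due 25, lateness -13
Order 1: 12→20, due 17, lateness 3
Order 2: 20→29, due 12, lateness 17
Maximum = 17.
Difference = 10 − 17 = -7.

-7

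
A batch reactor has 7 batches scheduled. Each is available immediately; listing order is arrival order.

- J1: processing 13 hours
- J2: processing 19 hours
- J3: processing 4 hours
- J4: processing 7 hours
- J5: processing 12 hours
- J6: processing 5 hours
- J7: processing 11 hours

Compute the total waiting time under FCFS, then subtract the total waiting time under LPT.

-40

FIFO (arrival order): J1 J2 J3 J4 J5 J6 J7.
J1: waits 0, runs 0→13
J2: waits 13, runs 13→32
J3: waits 32, runs 32→36
J4: waits 36, runs 36→43
J5: waits 43, runs 43→55
J6: waits 55, runs 55→60
J7: waits 60, runs 60→71
Sum = 0+13+32+36+43+55+60 = 239.
LPT (decreasing processing time): J2 J1 J5 J7 J4 J6 J3.
J2: waits 0, runs 0→19
J1: waits 19, runs 19→32
J5: waits 32, runs 32→44
J7: waits 44, runs 44→55
J4: waits 55, runs 55→62
J6: waits 62, runs 62→67
J3: waits 67, runs 67→71
Sum = 0+19+32+44+55+62+67 = 279.
Difference = 239 − 279 = -40.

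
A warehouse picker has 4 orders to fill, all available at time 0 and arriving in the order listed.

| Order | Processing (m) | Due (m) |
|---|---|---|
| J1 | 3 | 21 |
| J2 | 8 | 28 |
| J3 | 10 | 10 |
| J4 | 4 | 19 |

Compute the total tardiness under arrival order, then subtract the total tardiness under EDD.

17

FIFO (arrival order): J1 J2 J3 J4.
J1: 0→3, due 21, tardiness 0
J2: 3→11, due 28, tardiness 0
J3: 11→21, due 10, tardiness 11
J4: 21→25, due 19, tardiness 6
Sum = 0+0+11+6 = 17.
EDD (increasing due date): J3 J4 J1 J2.
J3: 0→10, due 10, tardiness 0
J4: 10→14, due 19, tardiness 0
J1: 14→17, due 21, tardiness 0
J2: 17→25, due 28, tardiness 0
Sum = 0+0+0+0 = 0.
Difference = 17 − 0 = 17.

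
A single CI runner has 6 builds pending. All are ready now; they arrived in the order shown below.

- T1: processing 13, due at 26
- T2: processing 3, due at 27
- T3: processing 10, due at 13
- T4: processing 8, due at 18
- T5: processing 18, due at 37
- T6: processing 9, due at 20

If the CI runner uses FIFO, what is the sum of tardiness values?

85

FIFO (arrival order): T1 T2 T3 T4 T5 T6.
T1: 0→13, due 26, tardiness 0
T2: 13→16, due 27, tardiness 0
T3: 16→26, due 13, tardiness 13
T4: 26→34, due 18, tardiness 16
T5: 34→52, due 37, tardiness 15
T6: 52→61, due 20, tardiness 41
Sum = 0+0+13+16+15+41 = 85.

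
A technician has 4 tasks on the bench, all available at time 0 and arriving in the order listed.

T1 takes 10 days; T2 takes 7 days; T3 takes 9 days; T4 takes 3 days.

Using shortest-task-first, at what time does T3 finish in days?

19

SPT (increasing processing time): T4 T2 T3 T1.
T4: 0→3
T2: 3→10
T3: 10→19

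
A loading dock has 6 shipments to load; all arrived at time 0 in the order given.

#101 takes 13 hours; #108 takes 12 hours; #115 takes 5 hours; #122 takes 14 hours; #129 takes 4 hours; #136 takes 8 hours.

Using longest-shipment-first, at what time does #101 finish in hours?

27

LPT (decreasing processing time): #122 #101 #108 #136 #115 #129.
#122: 0→14
#101: 14→27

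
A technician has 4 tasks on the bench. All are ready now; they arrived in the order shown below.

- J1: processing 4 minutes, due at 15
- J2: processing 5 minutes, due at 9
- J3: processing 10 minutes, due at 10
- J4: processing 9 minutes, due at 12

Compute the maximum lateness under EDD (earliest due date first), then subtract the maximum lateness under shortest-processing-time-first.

EDD (increasing due date): J2 J3 J4 J1.
J2: 0→5, due 9, lateness -4
J3: 5→15, due 10, lateness 5
J4: 15→24, due 12, lateness 12
J1: 24→28, due 15, lateness 13
Maximum = 13.
SPT (increasing processing time): J1 J2 J4 J3.
J1: 0→4, due 15, lateness -11
J2: 4→9, due 9, lateness 0
J4: 9→18, due 12, lateness 6
J3: 18→28, due 10, lateness 18
Maximum = 18.
Difference = 13 − 18 = -5.

-5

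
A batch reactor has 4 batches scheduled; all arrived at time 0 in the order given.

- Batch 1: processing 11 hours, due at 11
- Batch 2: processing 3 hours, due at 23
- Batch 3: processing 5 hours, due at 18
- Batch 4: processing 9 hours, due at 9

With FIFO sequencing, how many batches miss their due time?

FIFO (arrival order): Batch 1 Batch 2 Batch 3 Batch 4.
Batch 1: 0→11, due 11, tardiness 0
Batch 2: 11→14, due 23, tardiness 0
Batch 3: 14→19, due 18, tardiness 1
Batch 4: 19→28, due 9, tardiness 19
Late batches: 2.

2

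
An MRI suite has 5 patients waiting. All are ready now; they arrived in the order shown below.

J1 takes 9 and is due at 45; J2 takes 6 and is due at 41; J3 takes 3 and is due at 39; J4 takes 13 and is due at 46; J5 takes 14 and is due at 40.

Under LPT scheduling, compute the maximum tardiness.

6

LPT (decreasing processing time): J5 J4 J1 J2 J3.
J5: 0→14, due 40, tardiness 0
J4: 14→27, due 46, tardiness 0
J1: 27→36, due 45, tardiness 0
J2: 36→42, due 41, tardiness 1
J3: 42→45, due 39, tardiness 6
Maximum = 6.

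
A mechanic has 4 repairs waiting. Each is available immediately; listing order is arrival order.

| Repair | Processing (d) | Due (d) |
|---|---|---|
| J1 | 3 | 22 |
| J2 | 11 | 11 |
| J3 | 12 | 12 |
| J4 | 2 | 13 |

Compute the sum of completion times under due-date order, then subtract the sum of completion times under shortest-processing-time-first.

36

EDD (increasing due date): J2 J3 J4 J1.
J2: 0→11
J3: 11→23
J4: 23→25
J1: 25→28
Sum = 11+23+25+28 = 87.
SPT (increasing processing time): J4 J1 J2 J3.
J4: 0→2
J1: 2→5
J2: 5→16
J3: 16→28
Sum = 2+5+16+28 = 51.
Difference = 87 − 51 = 36.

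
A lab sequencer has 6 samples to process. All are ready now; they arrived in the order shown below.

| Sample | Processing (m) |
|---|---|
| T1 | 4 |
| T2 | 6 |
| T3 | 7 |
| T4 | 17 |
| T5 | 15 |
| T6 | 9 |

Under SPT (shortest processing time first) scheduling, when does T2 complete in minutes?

SPT (increasing processing time): T1 T2 T3 T6 T5 T4.
T1: 0→4
T2: 4→10

10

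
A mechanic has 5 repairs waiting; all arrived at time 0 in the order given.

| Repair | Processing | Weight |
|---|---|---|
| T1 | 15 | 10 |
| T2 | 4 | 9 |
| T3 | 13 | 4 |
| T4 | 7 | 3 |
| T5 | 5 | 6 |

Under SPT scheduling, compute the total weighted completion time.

SPT (increasing processing time): T2 T5 T4 T3 T1.
T2: finishes 4, weight 9, w·C = 36
T5: finishes 9, weight 6, w·C = 54
T4: finishes 16, weight 3, w·C = 48
T3: finishes 29, weight 4, w·C = 116
T1: finishes 44, weight 10, w·C = 440
Sum = 36+54+48+116+440 = 694.

694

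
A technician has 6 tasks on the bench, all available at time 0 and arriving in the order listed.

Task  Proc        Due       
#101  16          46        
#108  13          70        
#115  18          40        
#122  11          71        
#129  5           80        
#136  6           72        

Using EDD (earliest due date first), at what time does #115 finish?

EDD (increasing due date): #115 #101 #108 #122 #136 #129.
#115: 0→18

18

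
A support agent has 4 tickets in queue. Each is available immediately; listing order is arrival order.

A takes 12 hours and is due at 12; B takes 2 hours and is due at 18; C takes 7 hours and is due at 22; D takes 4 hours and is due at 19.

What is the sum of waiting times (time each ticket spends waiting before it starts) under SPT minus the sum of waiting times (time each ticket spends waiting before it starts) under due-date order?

-23

SPT (increasing processing time): B D C A.
B: waits 0, runs 0→2
D: waits 2, runs 2→6
C: waits 6, runs 6→13
A: waits 13, runs 13→25
Sum = 0+2+6+13 = 21.
EDD (increasing due date): A B D C.
A: waits 0, runs 0→12
B: waits 12, runs 12→14
D: waits 14, runs 14→18
C: waits 18, runs 18→25
Sum = 0+12+14+18 = 44.
Difference = 21 − 44 = -23.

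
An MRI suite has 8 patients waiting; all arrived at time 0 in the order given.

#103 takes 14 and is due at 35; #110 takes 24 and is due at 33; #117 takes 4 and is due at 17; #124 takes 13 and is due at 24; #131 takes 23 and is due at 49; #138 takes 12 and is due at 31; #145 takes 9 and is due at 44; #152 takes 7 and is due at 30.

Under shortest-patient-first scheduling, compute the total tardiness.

SPT (increasing processing time): #117 #152 #145 #138 #124 #103 #131 #110.
#117: 0→4, due 17, tardiness 0
#152: 4→11, due 30, tardiness 0
#145: 11→20, due 44, tardiness 0
#138: 20→32, due 31, tardiness 1
#124: 32→45, due 24, tardiness 21
#103: 45→59, due 35, tardiness 24
#131: 59→82, due 49, tardiness 33
#110: 82→106, due 33, tardiness 73
Sum = 0+0+0+1+21+24+33+73 = 152.

152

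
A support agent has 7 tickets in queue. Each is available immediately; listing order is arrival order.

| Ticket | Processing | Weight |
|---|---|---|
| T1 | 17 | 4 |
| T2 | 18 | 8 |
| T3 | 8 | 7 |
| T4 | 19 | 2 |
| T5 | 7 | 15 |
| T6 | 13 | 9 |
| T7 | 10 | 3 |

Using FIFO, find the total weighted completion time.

2822

FIFO (arrival order): T1 T2 T3 T4 T5 T6 T7.
T1: finishes 17, weight 4, w·C = 68
T2: finishes 35, weight 8, w·C = 280
T3: finishes 43, weight 7, w·C = 301
T4: finishes 62, weight 2, w·C = 124
T5: finishes 69, weight 15, w·C = 1035
T6: finishes 82, weight 9, w·C = 738
T7: finishes 92, weight 3, w·C = 276
Sum = 68+280+301+124+1035+738+276 = 2822.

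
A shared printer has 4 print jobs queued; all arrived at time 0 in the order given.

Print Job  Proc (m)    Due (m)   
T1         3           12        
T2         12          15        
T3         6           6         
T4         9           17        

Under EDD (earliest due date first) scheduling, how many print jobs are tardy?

2

EDD (increasing due date): T3 T1 T2 T4.
T3: 0→6, due 6, tardiness 0
T1: 6→9, due 12, tardiness 0
T2: 9→21, due 15, tardiness 6
T4: 21→30, due 17, tardiness 13
Late print jobs: 2.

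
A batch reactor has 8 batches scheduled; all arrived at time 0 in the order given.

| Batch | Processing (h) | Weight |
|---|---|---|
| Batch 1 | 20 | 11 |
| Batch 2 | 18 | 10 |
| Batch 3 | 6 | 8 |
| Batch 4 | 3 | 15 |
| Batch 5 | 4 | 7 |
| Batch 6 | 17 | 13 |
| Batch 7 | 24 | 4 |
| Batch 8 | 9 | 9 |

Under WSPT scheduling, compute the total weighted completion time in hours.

WSPT (decreasing weight/processing-time ratio): Batch 4 Batch 5 Batch 3 Batch 8 Batch 6 Batch 2 Batch 1 Batch 7.
Batch 4: finishes 3, weight 15, w·C = 45
Batch 5: finishes 7, weight 7, w·C = 49
Batch 3: finishes 13, weight 8, w·C = 104
Batch 8: finishes 22, weight 9, w·C = 198
Batch 6: finishes 39, weight 13, w·C = 507
Batch 2: finishes 57, weight 10, w·C = 570
Batch 1: finishes 77, weight 11, w·C = 847
Batch 7: finishes 101, weight 4, w·C = 404
Sum = 45+49+104+198+507+570+847+404 = 2724.

2724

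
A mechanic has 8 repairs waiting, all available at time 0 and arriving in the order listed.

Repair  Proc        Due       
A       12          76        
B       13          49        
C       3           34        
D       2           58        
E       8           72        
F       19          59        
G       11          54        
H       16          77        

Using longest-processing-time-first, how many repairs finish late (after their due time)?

4

LPT (decreasing processing time): F H B A G E C D.
F: 0→19, due 59, tardiness 0
H: 19→35, due 77, tardiness 0
B: 35→48, due 49, tardiness 0
A: 48→60, due 76, tardiness 0
G: 60→71, due 54, tardiness 17
E: 71→79, due 72, tardiness 7
C: 79→82, due 34, tardiness 48
D: 82→84, due 58, tardiness 26
Late repairs: 4.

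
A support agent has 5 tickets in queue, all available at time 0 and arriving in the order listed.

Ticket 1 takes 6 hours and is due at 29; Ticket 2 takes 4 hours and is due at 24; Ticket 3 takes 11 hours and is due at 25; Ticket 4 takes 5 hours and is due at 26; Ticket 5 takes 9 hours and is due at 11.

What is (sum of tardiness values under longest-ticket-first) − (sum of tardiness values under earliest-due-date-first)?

LPT (decreasing processing time): Ticket 3 Ticket 5 Ticket 1 Ticket 4 Ticket 2.
Ticket 3: 0→11, due 25, tardiness 0
Ticket 5: 11→20, due 11, tardiness 9
Ticket 1: 20→26, due 29, tardiness 0
Ticket 4: 26→31, due 26, tardiness 5
Ticket 2: 31→35, due 24, tardiness 11
Sum = 0+9+0+5+11 = 25.
EDD (increasing due date): Ticket 5 Ticket 2 Ticket 3 Ticket 4 Ticket 1.
Ticket 5: 0→9, due 11, tardiness 0
Ticket 2: 9→13, due 24, tardiness 0
Ticket 3: 13→24, due 25, tardiness 0
Ticket 4: 24→29, due 26, tardiness 3
Ticket 1: 29→35, due 29, tardiness 6
Sum = 0+0+0+3+6 = 9.
Difference = 25 − 9 = 16.

16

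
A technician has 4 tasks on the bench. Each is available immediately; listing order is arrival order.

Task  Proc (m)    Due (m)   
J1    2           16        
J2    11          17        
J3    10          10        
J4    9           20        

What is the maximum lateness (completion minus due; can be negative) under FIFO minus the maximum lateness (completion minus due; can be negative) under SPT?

FIFO (arrival order): J1 J2 J3 J4.
J1: 0→2, due 16, lateness -14
J2: 2→13, due 17, lateness -4
J3: 13→23, due 10, lateness 13
J4: 23→32, due 20, lateness 12
Maximum = 13.
SPT (increasing processing time): J1 J4 J3 J2.
J1: 0→2, due 16, lateness -14
J4: 2→11, due 20, lateness -9
J3: 11→21, due 10, lateness 11
J2: 21→32, due 17, lateness 15
Maximum = 15.
Difference = 13 − 15 = -2.

-2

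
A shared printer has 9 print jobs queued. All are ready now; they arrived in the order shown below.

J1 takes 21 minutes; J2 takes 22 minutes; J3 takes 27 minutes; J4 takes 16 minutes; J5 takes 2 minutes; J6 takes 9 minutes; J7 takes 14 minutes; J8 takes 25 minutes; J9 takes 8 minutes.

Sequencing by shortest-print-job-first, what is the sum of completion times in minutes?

536

SPT (increasing processing time): J5 J9 J6 J7 J4 J1 J2 J8 J3.
J5: 0→2
J9: 2→10
J6: 10→19
J7: 19→33
J4: 33→49
J1: 49→70
J2: 70→92
J8: 92→117
J3: 117→144
Sum = 2+10+19+33+49+70+92+117+144 = 536.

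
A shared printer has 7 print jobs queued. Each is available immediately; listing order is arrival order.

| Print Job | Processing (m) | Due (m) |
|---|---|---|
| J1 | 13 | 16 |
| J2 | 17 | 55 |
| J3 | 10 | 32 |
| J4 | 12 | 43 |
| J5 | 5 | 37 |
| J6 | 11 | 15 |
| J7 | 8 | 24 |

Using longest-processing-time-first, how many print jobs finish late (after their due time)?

5

LPT (decreasing processing time): J2 J1 J4 J6 J3 J7 J5.
J2: 0→17, due 55, tardiness 0
J1: 17→30, due 16, tardiness 14
J4: 30→42, due 43, tardiness 0
J6: 42→53, due 15, tardiness 38
J3: 53→63, due 32, tardiness 31
J7: 63→71, due 24, tardiness 47
J5: 71→76, due 37, tardiness 39
Late print jobs: 5.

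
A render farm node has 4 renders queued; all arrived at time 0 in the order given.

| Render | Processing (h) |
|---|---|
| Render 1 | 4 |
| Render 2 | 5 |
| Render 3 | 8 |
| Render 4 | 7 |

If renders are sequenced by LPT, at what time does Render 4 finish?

LPT (decreasing processing time): Render 3 Render 4 Render 2 Render 1.
Render 3: 0→8
Render 4: 8→15

15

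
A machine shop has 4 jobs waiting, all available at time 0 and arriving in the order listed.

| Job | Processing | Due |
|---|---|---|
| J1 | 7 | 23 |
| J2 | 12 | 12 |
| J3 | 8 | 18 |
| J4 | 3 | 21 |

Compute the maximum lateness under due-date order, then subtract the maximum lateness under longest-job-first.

EDD (increasing due date): J2 J3 J4 J1.
J2: 0→12, due 12, lateness 0
J3: 12→20, due 18, lateness 2
J4: 20→23, due 21, lateness 2
J1: 23→30, due 23, lateness 7
Maximum = 7.
LPT (decreasing processing time): J2 J3 J1 J4.
J2: 0→12, due 12, lateness 0
J3: 12→20, due 18, lateness 2
J1: 20→27, due 23, lateness 4
J4: 27→30, due 21, lateness 9
Maximum = 9.
Difference = 7 − 9 = -2.

-2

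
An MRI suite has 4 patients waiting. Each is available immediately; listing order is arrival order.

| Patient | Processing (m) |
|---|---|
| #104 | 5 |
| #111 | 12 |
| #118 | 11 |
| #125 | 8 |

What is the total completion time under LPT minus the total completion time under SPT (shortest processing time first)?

24

LPT (decreasing processing time): #111 #118 #125 #104.
#111: 0→12
#118: 12→23
#125: 23→31
#104: 31→36
Sum = 12+23+31+36 = 102.
SPT (increasing processing time): #104 #125 #118 #111.
#104: 0→5
#125: 5→13
#118: 13→24
#111: 24→36
Sum = 5+13+24+36 = 78.
Difference = 102 − 78 = 24.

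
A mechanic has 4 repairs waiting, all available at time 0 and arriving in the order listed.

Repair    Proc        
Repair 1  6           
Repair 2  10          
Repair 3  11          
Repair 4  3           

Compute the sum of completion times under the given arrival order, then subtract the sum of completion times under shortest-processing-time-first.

FIFO (arrival order): Repair 1 Repair 2 Repair 3 Repair 4.
Repair 1: 0→6
Repair 2: 6→16
Repair 3: 16→27
Repair 4: 27→30
Sum = 6+16+27+30 = 79.
SPT (increasing processing time): Repair 4 Repair 1 Repair 2 Repair 3.
Repair 4: 0→3
Repair 1: 3→9
Repair 2: 9→19
Repair 3: 19→30
Sum = 3+9+19+30 = 61.
Difference = 79 − 61 = 18.

18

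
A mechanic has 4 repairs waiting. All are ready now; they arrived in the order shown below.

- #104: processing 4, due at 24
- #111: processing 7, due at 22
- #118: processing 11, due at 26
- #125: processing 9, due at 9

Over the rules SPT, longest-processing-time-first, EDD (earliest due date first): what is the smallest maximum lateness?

5

SPT (increasing processing time): #104 #111 #125 #118.
#104: 0→4, due 24, lateness -20
#111: 4→11, due 22, lateness -11
#125: 11→20, due 9, lateness 11
#118: 20→31, due 26, lateness 5
Maximum = 11.
LPT (decreasing processing time): #118 #125 #111 #104.
#118: 0→11, due 26, lateness -15
#125: 11→20, due 9, lateness 11
#111: 20→27, due 22, lateness 5
#104: 27→31, due 24, lateness 7
Maximum = 11.
EDD (increasing due date): #125 #111 #104 #118.
#125: 0→9, due 9, lateness 0
#111: 9→16, due 22, lateness -6
#104: 16→20, due 24, lateness -4
#118: 20→31, due 26, lateness 5
Maximum = 5.
SPT 11, LPT 11, EDD 5 → minimum 5.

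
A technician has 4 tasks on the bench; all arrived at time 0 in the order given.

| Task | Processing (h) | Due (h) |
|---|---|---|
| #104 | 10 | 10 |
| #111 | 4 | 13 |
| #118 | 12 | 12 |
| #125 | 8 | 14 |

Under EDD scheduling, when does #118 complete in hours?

22

EDD (increasing due date): #104 #118 #111 #125.
#104: 0→10
#118: 10→22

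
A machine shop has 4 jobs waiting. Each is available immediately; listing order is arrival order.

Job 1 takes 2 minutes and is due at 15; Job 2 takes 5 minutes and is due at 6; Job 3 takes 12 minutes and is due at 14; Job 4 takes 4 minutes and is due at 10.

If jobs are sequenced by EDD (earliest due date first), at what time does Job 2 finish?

5

EDD (increasing due date): Job 2 Job 4 Job 3 Job 1.
Job 2: 0→5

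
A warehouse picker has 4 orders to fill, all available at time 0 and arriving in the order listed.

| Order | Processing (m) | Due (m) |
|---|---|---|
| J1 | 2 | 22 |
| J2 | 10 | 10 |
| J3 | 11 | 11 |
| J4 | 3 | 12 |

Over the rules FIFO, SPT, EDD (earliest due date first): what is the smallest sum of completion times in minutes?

48

FIFO (arrival order): J1 J2 J3 J4.
J1: 0→2
J2: 2→12
J3: 12→23
J4: 23→26
Sum = 2+12+23+26 = 63.
SPT (increasing processing time): J1 J4 J2 J3.
J1: 0→2
J4: 2→5
J2: 5→15
J3: 15→26
Sum = 2+5+15+26 = 48.
EDD (increasing due date): J2 J3 J4 J1.
J2: 0→10
J3: 10→21
J4: 21→24
J1: 24→26
Sum = 10+21+24+26 = 81.
FIFO 63, SPT 48, EDD 81 → minimum 48.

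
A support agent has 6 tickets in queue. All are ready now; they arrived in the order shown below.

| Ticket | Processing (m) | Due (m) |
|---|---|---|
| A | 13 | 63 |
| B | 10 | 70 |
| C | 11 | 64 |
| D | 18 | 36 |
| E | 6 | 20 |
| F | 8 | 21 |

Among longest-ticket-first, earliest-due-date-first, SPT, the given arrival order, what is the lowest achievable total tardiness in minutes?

0

LPT (decreasing processing time): D A C B F E.
D: 0→18, due 36, tardiness 0
A: 18→31, due 63, tardiness 0
C: 31→42, due 64, tardiness 0
B: 42→52, due 70, tardiness 0
F: 52→60, due 21, tardiness 39
E: 60→66, due 20, tardiness 46
Sum = 0+0+0+0+39+46 = 85.
EDD (increasing due date): E F D A C B.
E: 0→6, due 20, tardiness 0
F: 6→14, due 21, tardiness 0
D: 14→32, due 36, tardiness 0
A: 32→45, due 63, tardiness 0
C: 45→56, due 64, tardiness 0
B: 56→66, due 70, tardiness 0
Sum = 0+0+0+0+0+0 = 0.
SPT (increasing processing time): E F B C A D.
E: 0→6, due 20, tardiness 0
F: 6→14, due 21, tardiness 0
B: 14→24, due 70, tardiness 0
C: 24→35, due 64, tardiness 0
A: 35→48, due 63, tardiness 0
D: 48→66, due 36, tardiness 30
Sum = 0+0+0+0+0+30 = 30.
FIFO (arrival order): A B C D E F.
A: 0→13, due 63, tardiness 0
B: 13→23, due 70, tardiness 0
C: 23→34, due 64, tardiness 0
D: 34→52, due 36, tardiness 16
E: 52→58, due 20, tardiness 38
F: 58→66, due 21, tardiness 45
Sum = 0+0+0+16+38+45 = 99.
LPT 85, EDD 0, SPT 30, FIFO 99 → minimum 0.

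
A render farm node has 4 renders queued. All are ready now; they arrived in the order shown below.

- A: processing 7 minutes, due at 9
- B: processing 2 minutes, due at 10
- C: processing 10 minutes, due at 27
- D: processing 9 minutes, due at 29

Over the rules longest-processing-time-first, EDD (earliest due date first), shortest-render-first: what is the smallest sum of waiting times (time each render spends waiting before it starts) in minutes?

29

LPT (decreasing processing time): C D A B.
C: waits 0, runs 0→10
D: waits 10, runs 10→19
A: waits 19, runs 19→26
B: waits 26, runs 26→28
Sum = 0+10+19+26 = 55.
EDD (increasing due date): A B C D.
A: waits 0, runs 0→7
B: waits 7, runs 7→9
C: waits 9, runs 9→19
D: waits 19, runs 19→28
Sum = 0+7+9+19 = 35.
SPT (increasing processing time): B A D C.
B: waits 0, runs 0→2
A: waits 2, runs 2→9
D: waits 9, runs 9→18
C: waits 18, runs 18→28
Sum = 0+2+9+18 = 29.
LPT 55, EDD 35, SPT 29 → minimum 29.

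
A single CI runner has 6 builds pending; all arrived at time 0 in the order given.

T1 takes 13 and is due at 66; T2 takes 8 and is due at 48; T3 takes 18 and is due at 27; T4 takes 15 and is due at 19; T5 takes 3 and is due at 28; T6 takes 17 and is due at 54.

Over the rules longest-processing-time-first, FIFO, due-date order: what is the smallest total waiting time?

LPT (decreasing processing time): T3 T6 T4 T1 T2 T5.
T3: waits 0, runs 0→18
T6: waits 18, runs 18→35
T4: waits 35, runs 35→50
T1: waits 50, runs 50→63
T2: waits 63, runs 63→71
T5: waits 71, runs 71→74
Sum = 0+18+35+50+63+71 = 237.
FIFO (arrival order): T1 T2 T3 T4 T5 T6.
T1: waits 0, runs 0→13
T2: waits 13, runs 13→21
T3: waits 21, runs 21→39
T4: waits 39, runs 39→54
T5: waits 54, runs 54→57
T6: waits 57, runs 57→74
Sum = 0+13+21+39+54+57 = 184.
EDD (increasing due date): T4 T3 T5 T2 T6 T1.
T4: waits 0, runs 0→15
T3: waits 15, runs 15→33
T5: waits 33, runs 33→36
T2: waits 36, runs 36→44
T6: waits 44, runs 44→61
T1: waits 61, runs 61→74
Sum = 0+15+33+36+44+61 = 189.
LPT 237, FIFO 184, EDD 189 → minimum 184.

184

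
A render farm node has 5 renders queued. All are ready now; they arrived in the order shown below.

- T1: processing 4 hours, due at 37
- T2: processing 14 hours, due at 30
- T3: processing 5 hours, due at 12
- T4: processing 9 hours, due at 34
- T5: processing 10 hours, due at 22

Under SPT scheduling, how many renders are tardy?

SPT (increasing processing time): T1 T3 T4 T5 T2.
T1: 0→4, due 37, tardiness 0
T3: 4→9, due 12, tardiness 0
T4: 9→18, due 34, tardiness 0
T5: 18→28, due 22, tardiness 6
T2: 28→42, due 30, tardiness 12
Late renders: 2.

2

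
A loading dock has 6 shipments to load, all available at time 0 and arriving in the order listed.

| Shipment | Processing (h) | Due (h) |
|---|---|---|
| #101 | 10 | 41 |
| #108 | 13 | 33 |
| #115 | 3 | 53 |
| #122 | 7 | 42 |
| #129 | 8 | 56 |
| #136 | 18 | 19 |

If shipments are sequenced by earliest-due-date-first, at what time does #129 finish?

59

EDD (increasing due date): #136 #108 #101 #122 #115 #129.
#136: 0→18
#108: 18→31
#101: 31→41
#122: 41→48
#115: 48→51
#129: 51→59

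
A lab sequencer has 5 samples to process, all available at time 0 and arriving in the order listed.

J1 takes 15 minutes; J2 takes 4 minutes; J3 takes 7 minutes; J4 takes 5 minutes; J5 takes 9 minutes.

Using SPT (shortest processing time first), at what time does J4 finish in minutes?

SPT (increasing processing time): J2 J4 J3 J5 J1.
J2: 0→4
J4: 4→9

9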